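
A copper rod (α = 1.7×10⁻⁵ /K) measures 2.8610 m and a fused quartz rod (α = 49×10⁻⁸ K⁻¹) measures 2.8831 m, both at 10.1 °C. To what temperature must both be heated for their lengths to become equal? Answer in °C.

T = 478.1 °C

Equal length when α₁L₁ΔT − α₂L₂ΔT = L₂ − L₁ = 2.21×10⁻² m
α₁L₁ = 4.8637×10⁻⁵, α₂L₂ = 1.412719×10⁻⁶ → Δ(αL) = 4.7224281×10⁻⁵ m/K
ΔT = 2.21×10⁻² / 4.7224281×10⁻⁵ = 467.980 K, so T = 10.1 + 467.980 = 478.080 °C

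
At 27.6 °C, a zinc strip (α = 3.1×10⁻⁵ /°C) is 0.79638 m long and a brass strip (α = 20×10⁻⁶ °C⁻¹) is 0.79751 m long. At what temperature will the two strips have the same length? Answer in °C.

L₁(1 + α₁ΔT) = L₂(1 + α₂ΔT) ⇒ ΔT = (L₂ − L₁)/(α₁L₁ − α₂L₂)
L₂ − L₁ = 0.79751 − 0.79638 = 1.13×10⁻³ m
α₁L₁ − α₂L₂ = 3.1×10⁻⁵×0.79638 − 20×10⁻⁶×0.79751 = 8.73758×10⁻⁶ m/K
ΔT = 1.13×10⁻³ / 8.73758×10⁻⁶ = 129.326 K
T = 27.6 + 129.326 = 156.926 °C

T = 156.9 °C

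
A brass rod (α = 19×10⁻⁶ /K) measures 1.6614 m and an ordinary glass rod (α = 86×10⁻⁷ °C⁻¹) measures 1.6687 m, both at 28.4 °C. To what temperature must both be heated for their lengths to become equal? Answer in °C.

T = 452.4 °C

Equal length when α₁L₁ΔT − α₂L₂ΔT = L₂ − L₁ = 7.30×10⁻³ m
α₁L₁ = 3.15666×10⁻⁵, α₂L₂ = 1.435082×10⁻⁵ → Δ(αL) = 1.721578×10⁻⁵ m/K
ΔT = 7.30×10⁻³ / 1.721578×10⁻⁵ = 424.030 K, so T = 28.4 + 424.030 = 452.430 °C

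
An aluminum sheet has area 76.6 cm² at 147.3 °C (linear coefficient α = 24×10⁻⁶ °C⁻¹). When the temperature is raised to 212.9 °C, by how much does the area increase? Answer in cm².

ΔA = 0.241 cm²

Area coefficient ≈ 2α; |ΔT| = 65.6 K
ΔA = 2αA₀ΔT = 2(24×10⁻⁶)(76.6)(65.6) = 0.241 cm²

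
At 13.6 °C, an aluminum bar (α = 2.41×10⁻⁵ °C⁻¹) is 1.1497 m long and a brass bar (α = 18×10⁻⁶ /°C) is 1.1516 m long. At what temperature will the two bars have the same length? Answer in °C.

T = 285.8 °C

Equal length when α₁L₁ΔT − α₂L₂ΔT = L₂ − L₁ = 1.90×10⁻³ m
α₁L₁ = 2.770777×10⁻⁵, α₂L₂ = 2.07288×10⁻⁵ → Δ(αL) = 6.97897×10⁻⁶ m/K
ΔT = 1.90×10⁻³ / 6.97897×10⁻⁶ = 272.246 K, so T = 13.6 + 272.246 = 285.846 °C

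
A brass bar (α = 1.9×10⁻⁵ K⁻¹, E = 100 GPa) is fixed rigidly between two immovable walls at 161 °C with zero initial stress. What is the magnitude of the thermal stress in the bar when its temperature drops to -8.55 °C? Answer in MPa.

σ = 322 MPa

Fully constrained: the free strain ε = αΔT is blocked, so σ = Eε = EαΔT.
|ΔT| = 169.55 K
σ = 100×10⁹ × 1.9×10⁻⁵ × 169.55 = 3.22×10⁸ Pa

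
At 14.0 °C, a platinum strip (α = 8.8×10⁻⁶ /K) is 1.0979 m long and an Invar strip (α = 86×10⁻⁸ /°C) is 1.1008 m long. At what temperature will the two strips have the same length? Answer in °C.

L₁(1 + α₁ΔT) = L₂(1 + α₂ΔT) ⇒ ΔT = (L₂ − L₁)/(α₁L₁ − α₂L₂)
L₂ − L₁ = 1.1008 − 1.0979 = 2.90×10⁻³ m
α₁L₁ − α₂L₂ = 8.8×10⁻⁶×1.0979 − 86×10⁻⁸×1.1008 = 8.714832×10⁻⁶ m/K
ΔT = 2.90×10⁻³ / 8.714832×10⁻⁶ = 332.766 K
T = 14.0 + 332.766 = 346.766 °C

T = 346.8 °C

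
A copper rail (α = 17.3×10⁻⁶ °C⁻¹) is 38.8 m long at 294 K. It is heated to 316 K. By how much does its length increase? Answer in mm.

|ΔT| = |316 − 294| = 22 K
ΔL = αL₀ΔT = (17.3×10⁻⁶)(38.8)(22) = 1.48×10⁻² m

ΔL = 14.8 mm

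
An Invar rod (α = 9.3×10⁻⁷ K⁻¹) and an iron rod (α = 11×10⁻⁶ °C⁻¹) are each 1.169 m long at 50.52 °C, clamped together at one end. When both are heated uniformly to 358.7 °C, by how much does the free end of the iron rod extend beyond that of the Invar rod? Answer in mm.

3.63 mm

ΔT = 308.18 K
Invar: ΔL = 9.3×10⁻⁷ × 1.169 m × 308.18 = 3.3504×10⁻⁴ m = 0.33504 mm
iron: ΔL = 11×10⁻⁶ × 1.169 m × 308.18 = 3.9629×10⁻³ m = 3.9629 mm
difference = 3.9629 − 0.33504 = 3.62786 mm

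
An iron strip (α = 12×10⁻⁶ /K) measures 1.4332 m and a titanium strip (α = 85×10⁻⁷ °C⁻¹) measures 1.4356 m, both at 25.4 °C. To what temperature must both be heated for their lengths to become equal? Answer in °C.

T = 505.8 °C

Equal length when α₁L₁ΔT − α₂L₂ΔT = L₂ − L₁ = 2.40×10⁻³ m
α₁L₁ = 1.71984×10⁻⁵, α₂L₂ = 1.22026×10⁻⁵ → Δ(αL) = 4.9958×10⁻⁶ m/K
ΔT = 2.40×10⁻³ / 4.9958×10⁻⁶ = 480.404 K, so T = 25.4 + 480.404 = 505.804 °C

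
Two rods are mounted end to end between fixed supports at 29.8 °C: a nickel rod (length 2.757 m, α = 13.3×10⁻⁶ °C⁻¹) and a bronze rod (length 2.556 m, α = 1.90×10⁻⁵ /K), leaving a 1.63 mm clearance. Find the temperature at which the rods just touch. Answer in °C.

T = 48.9 °C

Gap closes when ΔL₁ + ΔL₂ = 1.63 mm = 1.63×10⁻³ m
(α₁L₁ + α₂L₂)ΔT = g
α₁L₁ + α₂L₂ = 13.3×10⁻⁶×2.757 + 1.90×10⁻⁵×2.556 = 8.52321×10⁻⁵ m/K
ΔT = 1.63×10⁻³ / 8.52321×10⁻⁵ = 19.124 K
T = 29.8 + 19.124 = 48.924 °C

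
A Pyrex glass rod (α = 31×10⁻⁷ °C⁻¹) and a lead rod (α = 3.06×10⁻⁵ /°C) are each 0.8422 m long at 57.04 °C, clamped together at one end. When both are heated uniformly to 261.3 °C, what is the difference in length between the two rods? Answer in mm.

4.73 mm

ΔT = 204.26 K
Pyrex glass: ΔL = 31×10⁻⁷ × 0.8422 m × 204.26 = 5.3329×10⁻⁴ m = 0.53329 mm
lead: ΔL = 3.06×10⁻⁵ × 0.8422 m × 204.26 = 5.2640×10⁻³ m = 5.2640 mm
difference = 5.2640 − 0.53329 = 4.73071 mm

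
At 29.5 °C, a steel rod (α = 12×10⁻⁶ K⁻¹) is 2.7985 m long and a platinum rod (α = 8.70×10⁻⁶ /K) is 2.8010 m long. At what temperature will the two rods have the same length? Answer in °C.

L₁(1 + α₁ΔT) = L₂(1 + α₂ΔT) ⇒ ΔT = (L₂ − L₁)/(α₁L₁ − α₂L₂)
L₂ − L₁ = 2.8010 − 2.7985 = 2.50×10⁻³ m
α₁L₁ − α₂L₂ = 12×10⁻⁶×2.7985 − 8.70×10⁻⁶×2.8010 = 9.2133×10⁻⁶ m/K
ΔT = 2.50×10⁻³ / 9.2133×10⁻⁶ = 271.347 K
T = 29.5 + 271.347 = 300.847 °C

T = 300.8 °C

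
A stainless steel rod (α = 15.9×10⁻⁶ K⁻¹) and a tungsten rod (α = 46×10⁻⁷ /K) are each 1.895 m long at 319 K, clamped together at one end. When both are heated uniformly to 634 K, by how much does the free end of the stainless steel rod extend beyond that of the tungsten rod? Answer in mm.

6.75 mm

ΔT = 315 K
stainless steel: ΔL = 15.9×10⁻⁶ × 1.895 m × 315 = 9.4911×10⁻³ m = 9.4911 mm
tungsten: ΔL = 46×10⁻⁷ × 1.895 m × 315 = 2.7459×10⁻³ m = 2.7459 mm
difference = 9.4911 − 2.7459 = 6.7452 mm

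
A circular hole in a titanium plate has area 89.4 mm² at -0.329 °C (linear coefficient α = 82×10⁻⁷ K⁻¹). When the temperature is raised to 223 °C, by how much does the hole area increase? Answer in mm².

ΔA = 0.327 mm²

Area coefficient ≈ 2α; |ΔT| = 223.329 K
ΔA = 2αA₀ΔT = 2(82×10⁻⁷)(89.4)(223.329) = 0.327 mm²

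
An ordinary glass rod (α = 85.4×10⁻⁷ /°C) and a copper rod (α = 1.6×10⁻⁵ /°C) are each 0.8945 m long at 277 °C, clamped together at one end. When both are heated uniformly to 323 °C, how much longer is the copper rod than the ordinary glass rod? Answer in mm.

0.307 mm

ΔT = 46 K
ordinary glass: ΔL = 85.4×10⁻⁷ × 0.8945 m × 46 = 3.5140×10⁻⁴ m = 0.35140 mm
copper: ΔL = 1.6×10⁻⁵ × 0.8945 m × 46 = 6.5835×10⁻⁴ m = 0.65835 mm
difference = 0.65835 − 0.35140 = 0.30695 mm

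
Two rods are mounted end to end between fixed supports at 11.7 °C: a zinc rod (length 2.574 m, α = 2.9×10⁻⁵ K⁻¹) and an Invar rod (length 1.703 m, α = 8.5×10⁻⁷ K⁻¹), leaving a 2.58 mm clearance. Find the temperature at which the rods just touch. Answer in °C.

T = 45.6 °C

Gap closes when ΔL₁ + ΔL₂ = 2.58 mm = 2.58×10⁻³ m
(α₁L₁ + α₂L₂)ΔT = g
α₁L₁ + α₂L₂ = 2.9×10⁻⁵×2.574 + 8.5×10⁻⁷×1.703 = 7.609355×10⁻⁵ m/K
ΔT = 2.58×10⁻³ / 7.609355×10⁻⁵ = 33.906 K
T = 11.7 + 33.906 = 45.606 °C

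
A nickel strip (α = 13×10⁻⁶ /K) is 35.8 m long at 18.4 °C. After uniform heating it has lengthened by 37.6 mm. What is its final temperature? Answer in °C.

T = 99.2 °C

ΔL = αL₀ΔT ⇒ ΔT = ΔL / (αL₀)
ΔT = 37.6×10⁻³ m / (13×10⁻⁶ × 35.8 m) = 80.791 K
T = 18.4 + 80.791 = 99.191 °C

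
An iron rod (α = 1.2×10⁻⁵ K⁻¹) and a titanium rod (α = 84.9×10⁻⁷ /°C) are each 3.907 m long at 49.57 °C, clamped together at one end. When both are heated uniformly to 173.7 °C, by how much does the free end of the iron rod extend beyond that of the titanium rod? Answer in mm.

1.70 mm

ΔT = 124.13 K
iron: ΔL = 1.2×10⁻⁵ × 3.907 m × 124.13 = 5.8197×10⁻³ m = 5.8197 mm
titanium: ΔL = 84.9×10⁻⁷ × 3.907 m × 124.13 = 4.1174×10⁻³ m = 4.1174 mm
difference = 5.8197 − 4.1174 = 1.7023 mm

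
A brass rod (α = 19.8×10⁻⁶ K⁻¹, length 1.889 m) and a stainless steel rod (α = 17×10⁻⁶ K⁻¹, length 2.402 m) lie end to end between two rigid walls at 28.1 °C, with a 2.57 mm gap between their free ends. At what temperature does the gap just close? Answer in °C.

α₁L₁ = 3.74022×10⁻⁵ m/K, α₂L₂ = 4.0834×10⁻⁵ m/K → total 7.82362×10⁻⁵ m/K
ΔT = g/(α₁L₁+α₂L₂) = 2.57×10⁻³ / 7.82362×10⁻⁵ = 32.849 K
T = 28.1 + 32.849 = 60.949 °C

T = 60.9 °C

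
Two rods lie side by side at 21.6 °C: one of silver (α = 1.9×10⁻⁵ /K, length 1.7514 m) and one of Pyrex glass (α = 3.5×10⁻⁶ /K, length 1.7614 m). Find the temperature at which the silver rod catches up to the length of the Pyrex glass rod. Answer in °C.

T = 390.4 °C

Equal length when α₁L₁ΔT − α₂L₂ΔT = L₂ − L₁ = 1.00×10⁻² m
α₁L₁ = 3.32766×10⁻⁵, α₂L₂ = 6.1649×10⁻⁶ → Δ(αL) = 2.71117×10⁻⁵ m/K
ΔT = 1.00×10⁻² / 2.71117×10⁻⁵ = 368.844 K, so T = 21.6 + 368.844 = 390.444 °C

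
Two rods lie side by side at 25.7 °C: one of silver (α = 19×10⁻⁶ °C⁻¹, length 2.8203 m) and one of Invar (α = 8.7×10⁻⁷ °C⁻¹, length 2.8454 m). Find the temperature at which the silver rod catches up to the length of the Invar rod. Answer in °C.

L₁(1 + α₁ΔT) = L₂(1 + α₂ΔT) ⇒ ΔT = (L₂ − L₁)/(α₁L₁ − α₂L₂)
L₂ − L₁ = 2.8454 − 2.8203 = 2.51×10⁻² m
α₁L₁ − α₂L₂ = 19×10⁻⁶×2.8203 − 8.7×10⁻⁷×2.8454 = 5.1110202×10⁻⁵ m/K
ΔT = 2.51×10⁻² / 5.1110202×10⁻⁵ = 491.096 K
T = 25.7 + 491.096 = 516.796 °C

T = 516.8 °C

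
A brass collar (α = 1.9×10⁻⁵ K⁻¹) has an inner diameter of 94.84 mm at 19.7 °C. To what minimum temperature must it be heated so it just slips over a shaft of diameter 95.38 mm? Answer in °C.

Required Δd = 95.38 − 94.84 = 0.54 mm
Δd = αd₀ΔT ⇒ ΔT = Δd/(αd₀) = 0.54 / (1.9×10⁻⁵ × 94.84) = 299.67 K
T_min = 19.7 + 299.67 = 319.37 °C

T = 319 °C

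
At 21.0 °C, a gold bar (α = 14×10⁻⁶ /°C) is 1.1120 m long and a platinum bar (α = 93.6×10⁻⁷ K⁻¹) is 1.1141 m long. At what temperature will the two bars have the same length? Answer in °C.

Equal length when α₁L₁ΔT − α₂L₂ΔT = L₂ − L₁ = 2.10×10⁻³ m
α₁L₁ = 1.5568×10⁻⁵, α₂L₂ = 1.0427976×10⁻⁵ → Δ(αL) = 5.140024×10⁻⁶ m/K
ΔT = 2.10×10⁻³ / 5.140024×10⁻⁶ = 408.558 K, so T = 21.0 + 408.558 = 429.558 °C

T = 429.6 °C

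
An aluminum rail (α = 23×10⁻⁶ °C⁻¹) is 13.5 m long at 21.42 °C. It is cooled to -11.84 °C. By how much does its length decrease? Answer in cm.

ΔL = 1.03 cm

|ΔT| = |-11.84 − 21.42| = 33.26 K
ΔL = αL₀ΔT = (23×10⁻⁶)(13.5)(33.26) = 1.03×10⁻² m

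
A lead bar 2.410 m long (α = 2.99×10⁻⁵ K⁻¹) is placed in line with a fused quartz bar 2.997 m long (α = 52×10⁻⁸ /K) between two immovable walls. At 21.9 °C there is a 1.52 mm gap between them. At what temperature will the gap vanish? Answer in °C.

T = 42.5 °C

Gap closes when ΔL₁ + ΔL₂ = 1.52 mm = 1.52×10⁻³ m
(α₁L₁ + α₂L₂)ΔT = g
α₁L₁ + α₂L₂ = 2.99×10⁻⁵×2.410 + 52×10⁻⁸×2.997 = 7.361744×10⁻⁵ m/K
ΔT = 1.52×10⁻³ / 7.361744×10⁻⁵ = 20.647 K
T = 21.9 + 20.647 = 42.547 °C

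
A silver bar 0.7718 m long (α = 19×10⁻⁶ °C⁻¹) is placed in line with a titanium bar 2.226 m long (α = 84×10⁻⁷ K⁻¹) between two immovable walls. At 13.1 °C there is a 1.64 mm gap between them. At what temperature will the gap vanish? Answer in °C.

α₁L₁ = 1.46642×10⁻⁵ m/K, α₂L₂ = 1.86984×10⁻⁵ m/K → total 3.33626×10⁻⁵ m/K
ΔT = g/(α₁L₁+α₂L₂) = 1.64×10⁻³ / 3.33626×10⁻⁵ = 49.157 K
T = 13.1 + 49.157 = 62.257 °C

T = 62.3 °C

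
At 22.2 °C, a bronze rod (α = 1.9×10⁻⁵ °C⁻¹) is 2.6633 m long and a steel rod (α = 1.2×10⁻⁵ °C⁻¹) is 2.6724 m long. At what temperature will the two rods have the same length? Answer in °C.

T = 513.2 °C

L₁(1 + α₁ΔT) = L₂(1 + α₂ΔT) ⇒ ΔT = (L₂ − L₁)/(α₁L₁ − α₂L₂)
L₂ − L₁ = 2.6724 − 2.6633 = 9.10×10⁻³ m
α₁L₁ − α₂L₂ = 1.9×10⁻⁵×2.6633 − 1.2×10⁻⁵×2.6724 = 1.85339×10⁻⁵ m/K
ΔT = 9.10×10⁻³ / 1.85339×10⁻⁵ = 490.992 K
T = 22.2 + 490.992 = 513.192 °C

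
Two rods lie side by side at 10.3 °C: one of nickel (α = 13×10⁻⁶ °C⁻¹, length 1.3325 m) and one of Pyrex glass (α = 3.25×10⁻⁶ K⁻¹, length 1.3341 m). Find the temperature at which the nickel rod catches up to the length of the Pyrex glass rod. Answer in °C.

T = 133.5 °C

Equal length when α₁L₁ΔT − α₂L₂ΔT = L₂ − L₁ = 1.60×10⁻³ m
α₁L₁ = 1.73225×10⁻⁵, α₂L₂ = 4.335825×10⁻⁶ → Δ(αL) = 1.2986675×10⁻⁵ m/K
ΔT = 1.60×10⁻³ / 1.2986675×10⁻⁵ = 123.203 K, so T = 10.3 + 123.203 = 133.503 °C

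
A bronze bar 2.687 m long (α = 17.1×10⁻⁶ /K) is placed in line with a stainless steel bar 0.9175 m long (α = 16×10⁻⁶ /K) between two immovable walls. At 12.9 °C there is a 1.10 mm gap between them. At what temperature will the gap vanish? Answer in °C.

T = 31.0 °C

Gap closes when ΔL₁ + ΔL₂ = 1.10 mm = 1.10×10⁻³ m
(α₁L₁ + α₂L₂)ΔT = g
α₁L₁ + α₂L₂ = 17.1×10⁻⁶×2.687 + 16×10⁻⁶×0.9175 = 6.06277×10⁻⁵ m/K
ΔT = 1.10×10⁻³ / 6.06277×10⁻⁵ = 18.144 K
T = 12.9 + 18.144 = 31.044 °C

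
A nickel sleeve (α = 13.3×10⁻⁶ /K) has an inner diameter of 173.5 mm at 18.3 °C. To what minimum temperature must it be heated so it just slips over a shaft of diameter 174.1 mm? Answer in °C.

T = 278 °C

Required Δd = 174.1 − 173.5 = 0.6 mm
Δd = αd₀ΔT ⇒ ΔT = Δd/(αd₀) = 0.6 / (13.3×10⁻⁶ × 173.5) = 260.02 K
T_min = 18.3 + 260.02 = 278.32 °C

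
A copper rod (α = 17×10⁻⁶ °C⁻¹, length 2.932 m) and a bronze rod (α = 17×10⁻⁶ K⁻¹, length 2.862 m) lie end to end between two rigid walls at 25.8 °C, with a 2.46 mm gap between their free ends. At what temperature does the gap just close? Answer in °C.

Gap closes when ΔL₁ + ΔL₂ = 2.46 mm = 2.46×10⁻³ m
(α₁L₁ + α₂L₂)ΔT = g
α₁L₁ + α₂L₂ = 17×10⁻⁶×2.932 + 17×10⁻⁶×2.862 = 9.8498×10⁻⁵ m/K
ΔT = 2.46×10⁻³ / 9.8498×10⁻⁵ = 24.975 K
T = 25.8 + 24.975 = 50.775 °C

T = 50.8 °C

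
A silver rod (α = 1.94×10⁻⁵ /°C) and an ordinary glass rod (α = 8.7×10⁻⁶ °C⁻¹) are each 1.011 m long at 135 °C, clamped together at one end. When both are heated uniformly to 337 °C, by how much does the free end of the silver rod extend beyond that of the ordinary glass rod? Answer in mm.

2.19 mm

ΔT = 202 K
silver: ΔL = 1.94×10⁻⁵ × 1.011 m × 202 = 3.9619×10⁻³ m = 3.9619 mm
ordinary glass: ΔL = 8.7×10⁻⁶ × 1.011 m × 202 = 1.7767×10⁻³ m = 1.7767 mm
difference = 3.9619 − 1.7767 = 2.1852 mm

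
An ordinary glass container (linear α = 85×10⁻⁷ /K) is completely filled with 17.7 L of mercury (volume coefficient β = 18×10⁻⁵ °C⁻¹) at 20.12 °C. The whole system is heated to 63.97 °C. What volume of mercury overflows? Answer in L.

The container also expands: β_container ≈ 3α = 2.55×10⁻⁵ /K
Net overflow = V₀(β_liq − 3α_cont)ΔT
β − 3α = 1.80×10⁻⁴ − 2.55×10⁻⁵ = 1.545×10⁻⁴ /K; ΔT = 43.85 K
ΔV = 17.7 × 1.545×10⁻⁴ × 43.85 = 0.120 L

0.120 L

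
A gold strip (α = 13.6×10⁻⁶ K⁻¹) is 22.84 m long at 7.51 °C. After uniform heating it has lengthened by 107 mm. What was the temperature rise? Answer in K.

ΔT = 344 K

ΔL = αL₀ΔT ⇒ ΔT = ΔL / (αL₀)
ΔT = 107×10⁻³ m / (13.6×10⁻⁶ × 22.84 m) = 344.47 K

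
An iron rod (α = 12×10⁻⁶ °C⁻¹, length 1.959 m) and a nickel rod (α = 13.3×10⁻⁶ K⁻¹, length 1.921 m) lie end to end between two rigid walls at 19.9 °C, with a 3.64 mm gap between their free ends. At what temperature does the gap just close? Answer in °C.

T = 94.1 °C

α₁L₁ = 2.3508×10⁻⁵ m/K, α₂L₂ = 2.55493×10⁻⁵ m/K → total 4.90573×10⁻⁵ m/K
ΔT = g/(α₁L₁+α₂L₂) = 3.64×10⁻³ / 4.90573×10⁻⁵ = 74.199 K
T = 19.9 + 74.199 = 94.099 °C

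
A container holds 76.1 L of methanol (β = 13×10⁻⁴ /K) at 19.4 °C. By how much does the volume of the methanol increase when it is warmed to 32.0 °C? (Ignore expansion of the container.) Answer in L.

|ΔT| = |32.0 − 19.4| = 12.6 K
ΔV = βV₀ΔT = (13×10⁻⁴)(76.1)(12.6) = 1.25 L

ΔV = 1.25 L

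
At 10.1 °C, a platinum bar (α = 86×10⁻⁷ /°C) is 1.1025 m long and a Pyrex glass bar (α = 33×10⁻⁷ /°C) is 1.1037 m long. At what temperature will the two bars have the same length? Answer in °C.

T = 215.6 °C

Equal length when α₁L₁ΔT − α₂L₂ΔT = L₂ − L₁ = 1.20×10⁻³ m
α₁L₁ = 9.4815×10⁻⁶, α₂L₂ = 3.64221×10⁻⁶ → Δ(αL) = 5.83929×10⁻⁶ m/K
ΔT = 1.20×10⁻³ / 5.83929×10⁻⁶ = 205.504 K, so T = 10.1 + 205.504 = 215.604 °C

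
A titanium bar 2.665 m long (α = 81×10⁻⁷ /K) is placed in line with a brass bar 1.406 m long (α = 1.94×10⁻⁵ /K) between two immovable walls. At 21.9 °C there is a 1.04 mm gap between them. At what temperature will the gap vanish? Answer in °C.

Gap closes when ΔL₁ + ΔL₂ = 1.04 mm = 1.04×10⁻³ m
(α₁L₁ + α₂L₂)ΔT = g
α₁L₁ + α₂L₂ = 81×10⁻⁷×2.665 + 1.94×10⁻⁵×1.406 = 4.88629×10⁻⁵ m/K
ΔT = 1.04×10⁻³ / 4.88629×10⁻⁵ = 21.284 K
T = 21.9 + 21.284 = 43.184 °C

T = 43.2 °C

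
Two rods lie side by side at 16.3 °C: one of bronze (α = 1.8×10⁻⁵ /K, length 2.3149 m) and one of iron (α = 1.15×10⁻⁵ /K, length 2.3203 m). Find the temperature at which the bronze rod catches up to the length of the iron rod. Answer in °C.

T = 376.7 °C

Equal length when α₁L₁ΔT − α₂L₂ΔT = L₂ − L₁ = 5.40×10⁻³ m
α₁L₁ = 4.16682×10⁻⁵, α₂L₂ = 2.668345×10⁻⁵ → Δ(αL) = 1.498475×10⁻⁵ m/K
ΔT = 5.40×10⁻³ / 1.498475×10⁻⁵ = 360.366 K, so T = 16.3 + 360.366 = 376.666 °C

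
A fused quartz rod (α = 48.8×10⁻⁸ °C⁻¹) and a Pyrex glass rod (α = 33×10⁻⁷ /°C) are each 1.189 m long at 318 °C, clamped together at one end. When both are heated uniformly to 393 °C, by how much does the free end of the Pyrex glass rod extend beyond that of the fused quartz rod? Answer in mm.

ΔT = 75 K
fused quartz: ΔL = 48.8×10⁻⁸ × 1.189 m × 75 = 4.3517×10⁻⁵ m = 0.043517 mm
Pyrex glass: ΔL = 33×10⁻⁷ × 1.189 m × 75 = 2.9428×10⁻⁴ m = 0.29428 mm
difference = 0.29428 − 0.043517 = 0.250763 mm

0.251 mm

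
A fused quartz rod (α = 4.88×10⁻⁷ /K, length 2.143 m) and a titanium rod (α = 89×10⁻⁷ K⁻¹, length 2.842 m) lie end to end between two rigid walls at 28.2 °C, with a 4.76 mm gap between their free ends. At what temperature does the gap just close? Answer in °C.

α₁L₁ = 1.045784×10⁻⁶ m/K, α₂L₂ = 2.52938×10⁻⁵ m/K → total 2.6339584×10⁻⁵ m/K
ΔT = g/(α₁L₁+α₂L₂) = 4.76×10⁻³ / 2.6339584×10⁻⁵ = 180.72 K
T = 28.2 + 180.72 = 208.92 °C

T = 209 °C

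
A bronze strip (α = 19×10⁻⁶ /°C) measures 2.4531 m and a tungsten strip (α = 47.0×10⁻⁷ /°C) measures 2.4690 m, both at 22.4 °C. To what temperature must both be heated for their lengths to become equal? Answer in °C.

T = 476.6 °C

Equal length when α₁L₁ΔT − α₂L₂ΔT = L₂ − L₁ = 1.59×10⁻² m
α₁L₁ = 4.66089×10⁻⁵, α₂L₂ = 1.16043×10⁻⁵ → Δ(αL) = 3.50046×10⁻⁵ m/K
ΔT = 1.59×10⁻² / 3.50046×10⁻⁵ = 454.226 K, so T = 22.4 + 454.226 = 476.626 °C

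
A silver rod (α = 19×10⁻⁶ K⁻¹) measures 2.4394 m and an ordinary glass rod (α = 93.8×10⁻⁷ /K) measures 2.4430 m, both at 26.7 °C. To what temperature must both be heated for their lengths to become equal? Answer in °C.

T = 180.3 °C

L₁(1 + α₁ΔT) = L₂(1 + α₂ΔT) ⇒ ΔT = (L₂ − L₁)/(α₁L₁ − α₂L₂)
L₂ − L₁ = 2.4430 − 2.4394 = 3.60×10⁻³ m
α₁L₁ − α₂L₂ = 19×10⁻⁶×2.4394 − 93.8×10⁻⁷×2.4430 = 2.343326×10⁻⁵ m/K
ΔT = 3.60×10⁻³ / 2.343326×10⁻⁵ = 153.628 K
T = 26.7 + 153.628 = 180.328 °C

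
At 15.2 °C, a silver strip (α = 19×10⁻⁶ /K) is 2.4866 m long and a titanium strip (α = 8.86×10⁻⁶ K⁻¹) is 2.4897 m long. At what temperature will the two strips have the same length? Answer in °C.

L₁(1 + α₁ΔT) = L₂(1 + α₂ΔT) ⇒ ΔT = (L₂ − L₁)/(α₁L₁ − α₂L₂)
L₂ − L₁ = 2.4897 − 2.4866 = 3.10×10⁻³ m
α₁L₁ − α₂L₂ = 19×10⁻⁶×2.4866 − 8.86×10⁻⁶×2.4897 = 2.5186658×10⁻⁵ m/K
ΔT = 3.10×10⁻³ / 2.5186658×10⁻⁵ = 123.081 K
T = 15.2 + 123.081 = 138.281 °C

T = 138.3 °C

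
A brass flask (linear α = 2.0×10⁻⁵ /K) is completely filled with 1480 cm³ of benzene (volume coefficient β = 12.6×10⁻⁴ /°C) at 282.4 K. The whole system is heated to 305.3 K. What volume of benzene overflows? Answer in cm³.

The flask also expands: β_container ≈ 3α = 6.0×10⁻⁵ /K
Net overflow = V₀(β_liq − 3α_cont)ΔT
β − 3α = 1.26×10⁻³ − 6.0×10⁻⁵ = 1.20×10⁻³ /K; ΔT = 22.9 K
ΔV = 1480 × 1.20×10⁻³ × 22.9 = 40.7 cm³

40.7 cm³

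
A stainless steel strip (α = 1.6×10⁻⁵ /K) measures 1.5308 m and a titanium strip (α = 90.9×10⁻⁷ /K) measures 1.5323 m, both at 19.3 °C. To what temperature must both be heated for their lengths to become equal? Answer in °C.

L₁(1 + α₁ΔT) = L₂(1 + α₂ΔT) ⇒ ΔT = (L₂ − L₁)/(α₁L₁ − α₂L₂)
L₂ − L₁ = 1.5323 − 1.5308 = 1.50×10⁻³ m
α₁L₁ − α₂L₂ = 1.6×10⁻⁵×1.5308 − 90.9×10⁻⁷×1.5323 = 1.0564193×10⁻⁵ m/K
ΔT = 1.50×10⁻³ / 1.0564193×10⁻⁵ = 141.989 K
T = 19.3 + 141.989 = 161.289 °C

T = 161.3 °C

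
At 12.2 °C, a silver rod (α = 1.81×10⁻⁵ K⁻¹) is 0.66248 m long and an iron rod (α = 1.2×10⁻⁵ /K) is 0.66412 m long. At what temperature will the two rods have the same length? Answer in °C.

T = 420.0 °C

L₁(1 + α₁ΔT) = L₂(1 + α₂ΔT) ⇒ ΔT = (L₂ − L₁)/(α₁L₁ − α₂L₂)
L₂ − L₁ = 0.66412 − 0.66248 = 1.64×10⁻³ m
α₁L₁ − α₂L₂ = 1.81×10⁻⁵×0.66248 − 1.2×10⁻⁵×0.66412 = 4.021448×10⁻⁶ m/K
ΔT = 1.64×10⁻³ / 4.021448×10⁻⁶ = 407.813 K
T = 12.2 + 407.813 = 420.013 °C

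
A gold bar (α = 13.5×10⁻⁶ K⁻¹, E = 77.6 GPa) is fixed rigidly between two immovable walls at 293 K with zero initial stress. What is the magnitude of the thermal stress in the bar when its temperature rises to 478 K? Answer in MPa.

Fully constrained: the free strain ε = αΔT is blocked, so σ = Eε = EαΔT.
|ΔT| = 185 K
σ = 77.6×10⁹ × 13.5×10⁻⁶ × 185 = 1.94×10⁸ Pa

σ = 194 MPa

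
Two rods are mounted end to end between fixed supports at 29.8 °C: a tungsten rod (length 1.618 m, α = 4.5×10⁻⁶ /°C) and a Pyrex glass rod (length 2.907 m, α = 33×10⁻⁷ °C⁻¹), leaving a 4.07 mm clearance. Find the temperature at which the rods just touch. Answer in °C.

α₁L₁ = 7.281×10⁻⁶ m/K, α₂L₂ = 9.5931×10⁻⁶ m/K → total 1.68741×10⁻⁵ m/K
ΔT = g/(α₁L₁+α₂L₂) = 4.07×10⁻³ / 1.68741×10⁻⁵ = 241.20 K
T = 29.8 + 241.20 = 271.00 °C

T = 271 °C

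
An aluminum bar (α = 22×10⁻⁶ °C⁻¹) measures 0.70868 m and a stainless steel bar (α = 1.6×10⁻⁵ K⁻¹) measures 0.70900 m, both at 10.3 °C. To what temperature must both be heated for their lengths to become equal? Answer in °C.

T = 85.65 °C

L₁(1 + α₁ΔT) = L₂(1 + α₂ΔT) ⇒ ΔT = (L₂ − L₁)/(α₁L₁ − α₂L₂)
L₂ − L₁ = 0.70900 − 0.70868 = 3.20×10⁻⁴ m
α₁L₁ − α₂L₂ = 22×10⁻⁶×0.70868 − 1.6×10⁻⁵×0.70900 = 4.24696×10⁻⁶ m/K
ΔT = 3.20×10⁻⁴ / 4.24696×10⁻⁶ = 75.3480 K
T = 10.3 + 75.3480 = 85.6480 °C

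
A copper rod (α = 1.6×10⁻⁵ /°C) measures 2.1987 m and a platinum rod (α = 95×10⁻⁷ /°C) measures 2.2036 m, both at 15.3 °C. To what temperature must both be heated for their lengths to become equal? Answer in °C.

L₁(1 + α₁ΔT) = L₂(1 + α₂ΔT) ⇒ ΔT = (L₂ − L₁)/(α₁L₁ − α₂L₂)
L₂ − L₁ = 2.2036 − 2.1987 = 4.90×10⁻³ m
α₁L₁ − α₂L₂ = 1.6×10⁻⁵×2.1987 − 95×10⁻⁷×2.2036 = 1.4245×10⁻⁵ m/K
ΔT = 4.90×10⁻³ / 1.4245×10⁻⁵ = 343.980 K
T = 15.3 + 343.980 = 359.280 °C

T = 359.3 °C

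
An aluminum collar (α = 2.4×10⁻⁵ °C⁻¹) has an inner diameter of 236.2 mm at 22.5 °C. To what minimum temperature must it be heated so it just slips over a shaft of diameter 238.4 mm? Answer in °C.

T = 411 °C

Required Δd = 238.4 − 236.2 = 2.2 mm
Δd = αd₀ΔT ⇒ ΔT = Δd/(αd₀) = 2.2 / (2.4×10⁻⁵ × 236.2) = 388.09 K
T_min = 22.5 + 388.09 = 410.59 °C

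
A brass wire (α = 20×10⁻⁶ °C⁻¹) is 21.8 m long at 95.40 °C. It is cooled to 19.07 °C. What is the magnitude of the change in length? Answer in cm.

|ΔT| = |19.07 − 95.40| = 76.33 K
ΔL = αL₀ΔT = (20×10⁻⁶)(21.8)(76.33) = 3.33×10⁻² m

ΔL = 3.33 cm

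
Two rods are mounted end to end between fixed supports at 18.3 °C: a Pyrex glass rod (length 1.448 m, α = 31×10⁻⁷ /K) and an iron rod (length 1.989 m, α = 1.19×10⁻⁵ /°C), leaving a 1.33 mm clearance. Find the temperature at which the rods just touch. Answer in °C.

Gap closes when ΔL₁ + ΔL₂ = 1.33 mm = 1.33×10⁻³ m
(α₁L₁ + α₂L₂)ΔT = g
α₁L₁ + α₂L₂ = 31×10⁻⁷×1.448 + 1.19×10⁻⁵×1.989 = 2.81579×10⁻⁵ m/K
ΔT = 1.33×10⁻³ / 2.81579×10⁻⁵ = 47.234 K
T = 18.3 + 47.234 = 65.534 °C

T = 65.5 °C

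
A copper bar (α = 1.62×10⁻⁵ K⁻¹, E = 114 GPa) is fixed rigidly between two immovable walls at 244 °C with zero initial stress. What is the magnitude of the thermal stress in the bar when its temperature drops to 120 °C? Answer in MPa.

Fully constrained: the free strain ε = αΔT is blocked, so σ = Eε = EαΔT.
|ΔT| = 124 K
σ = 114×10⁹ × 1.62×10⁻⁵ × 124 = 2.29×10⁸ Pa

σ = 229 MPa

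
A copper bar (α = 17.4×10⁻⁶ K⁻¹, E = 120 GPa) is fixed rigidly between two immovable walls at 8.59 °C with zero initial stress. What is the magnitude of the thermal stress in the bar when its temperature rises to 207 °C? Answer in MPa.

Fully constrained: the free strain ε = αΔT is blocked, so σ = Eε = EαΔT.
|ΔT| = 198.41 K
σ = 120×10⁹ × 17.4×10⁻⁶ × 198.41 = 4.14×10⁸ Pa

σ = 414 MPa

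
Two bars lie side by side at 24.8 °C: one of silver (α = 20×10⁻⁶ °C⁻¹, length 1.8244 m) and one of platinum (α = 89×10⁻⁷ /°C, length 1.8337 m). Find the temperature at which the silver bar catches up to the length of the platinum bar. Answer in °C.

T = 485.9 °C

L₁(1 + α₁ΔT) = L₂(1 + α₂ΔT) ⇒ ΔT = (L₂ − L₁)/(α₁L₁ − α₂L₂)
L₂ − L₁ = 1.8337 − 1.8244 = 9.30×10⁻³ m
α₁L₁ − α₂L₂ = 20×10⁻⁶×1.8244 − 89×10⁻⁷×1.8337 = 2.016807×10⁻⁵ m/K
ΔT = 9.30×10⁻³ / 2.016807×10⁻⁵ = 461.125 K
T = 24.8 + 461.125 = 485.925 °C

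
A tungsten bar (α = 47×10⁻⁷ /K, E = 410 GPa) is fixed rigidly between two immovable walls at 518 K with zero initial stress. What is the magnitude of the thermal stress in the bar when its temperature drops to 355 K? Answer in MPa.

Fully constrained: the free strain ε = αΔT is blocked, so σ = Eε = EαΔT.
|ΔT| = 163 K
σ = 410×10⁹ × 47×10⁻⁷ × 163 = 3.14×10⁸ Pa

σ = 314 MPa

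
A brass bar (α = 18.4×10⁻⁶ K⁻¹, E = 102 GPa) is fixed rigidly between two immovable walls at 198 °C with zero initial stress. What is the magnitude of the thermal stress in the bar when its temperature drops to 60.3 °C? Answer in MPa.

Fully constrained: the free strain ε = αΔT is blocked, so σ = Eε = EαΔT.
|ΔT| = 137.7 K
σ = 102×10⁹ × 18.4×10⁻⁶ × 137.7 = 2.58×10⁸ Pa

σ = 258 MPa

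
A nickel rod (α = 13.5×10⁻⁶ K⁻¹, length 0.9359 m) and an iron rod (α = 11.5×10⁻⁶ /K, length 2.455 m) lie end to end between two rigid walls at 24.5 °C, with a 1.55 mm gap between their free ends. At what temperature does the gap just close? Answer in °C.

Gap closes when ΔL₁ + ΔL₂ = 1.55 mm = 1.55×10⁻³ m
(α₁L₁ + α₂L₂)ΔT = g
α₁L₁ + α₂L₂ = 13.5×10⁻⁶×0.9359 + 11.5×10⁻⁶×2.455 = 4.086715×10⁻⁵ m/K
ΔT = 1.55×10⁻³ / 4.086715×10⁻⁵ = 37.928 K
T = 24.5 + 37.928 = 62.428 °C

T = 62.4 °C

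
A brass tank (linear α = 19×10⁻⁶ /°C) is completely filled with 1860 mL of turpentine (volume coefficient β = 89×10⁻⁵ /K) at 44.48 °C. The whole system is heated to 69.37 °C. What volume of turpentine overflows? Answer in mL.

38.6 mL

The tank also expands: β_container ≈ 3α = 5.7×10⁻⁵ /K
Net overflow = V₀(β_liq − 3α_cont)ΔT
β − 3α = 8.90×10⁻⁴ − 5.7×10⁻⁵ = 8.33×10⁻⁴ /K; ΔT = 24.89 K
ΔV = 1860 × 8.33×10⁻⁴ × 24.89 = 38.6 mL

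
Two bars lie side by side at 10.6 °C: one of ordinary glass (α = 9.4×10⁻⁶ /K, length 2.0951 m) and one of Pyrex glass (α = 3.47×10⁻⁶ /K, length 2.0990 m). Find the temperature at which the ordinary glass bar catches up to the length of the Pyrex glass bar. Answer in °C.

L₁(1 + α₁ΔT) = L₂(1 + α₂ΔT) ⇒ ΔT = (L₂ − L₁)/(α₁L₁ − α₂L₂)
L₂ − L₁ = 2.0990 − 2.0951 = 3.90×10⁻³ m
α₁L₁ − α₂L₂ = 9.4×10⁻⁶×2.0951 − 3.47×10⁻⁶×2.0990 = 1.241041×10⁻⁵ m/K
ΔT = 3.90×10⁻³ / 1.241041×10⁻⁵ = 314.252 K
T = 10.6 + 314.252 = 324.852 °C

T = 324.9 °C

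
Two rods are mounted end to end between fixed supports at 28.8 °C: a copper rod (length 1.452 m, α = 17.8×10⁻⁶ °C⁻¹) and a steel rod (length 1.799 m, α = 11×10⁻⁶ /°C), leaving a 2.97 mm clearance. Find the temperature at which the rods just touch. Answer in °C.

α₁L₁ = 2.58456×10⁻⁵ m/K, α₂L₂ = 1.9789×10⁻⁵ m/K → total 4.56346×10⁻⁵ m/K
ΔT = g/(α₁L₁+α₂L₂) = 2.97×10⁻³ / 4.56346×10⁻⁵ = 65.082 K
T = 28.8 + 65.082 = 93.882 °C

T = 93.9 °C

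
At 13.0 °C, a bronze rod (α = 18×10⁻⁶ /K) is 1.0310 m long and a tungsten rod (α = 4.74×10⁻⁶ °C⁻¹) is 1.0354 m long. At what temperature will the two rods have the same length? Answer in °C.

Equal length when α₁L₁ΔT − α₂L₂ΔT = L₂ − L₁ = 4.40×10⁻³ m
α₁L₁ = 1.8558×10⁻⁵, α₂L₂ = 4.907796×10⁻⁶ → Δ(αL) = 1.3650204×10⁻⁵ m/K
ΔT = 4.40×10⁻³ / 1.3650204×10⁻⁵ = 322.340 K, so T = 13.0 + 322.340 = 335.340 °C

T = 335.3 °C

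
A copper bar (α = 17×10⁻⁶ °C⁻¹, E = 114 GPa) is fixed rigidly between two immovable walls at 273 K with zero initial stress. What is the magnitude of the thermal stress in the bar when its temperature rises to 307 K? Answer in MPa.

σ = 65.9 MPa

Fully constrained: the free strain ε = αΔT is blocked, so σ = Eε = EαΔT.
|ΔT| = 34 K
σ = 114×10⁹ × 17×10⁻⁶ × 34 = 6.59×10⁷ Pa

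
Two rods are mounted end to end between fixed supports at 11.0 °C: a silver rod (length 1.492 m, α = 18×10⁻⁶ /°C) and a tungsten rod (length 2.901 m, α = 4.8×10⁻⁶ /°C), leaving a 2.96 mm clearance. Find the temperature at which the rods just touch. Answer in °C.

α₁L₁ = 2.6856×10⁻⁵ m/K, α₂L₂ = 1.39248×10⁻⁵ m/K → total 4.07808×10⁻⁵ m/K
ΔT = g/(α₁L₁+α₂L₂) = 2.96×10⁻³ / 4.07808×10⁻⁵ = 72.583 K
T = 11.0 + 72.583 = 83.583 °C

T = 83.6 °C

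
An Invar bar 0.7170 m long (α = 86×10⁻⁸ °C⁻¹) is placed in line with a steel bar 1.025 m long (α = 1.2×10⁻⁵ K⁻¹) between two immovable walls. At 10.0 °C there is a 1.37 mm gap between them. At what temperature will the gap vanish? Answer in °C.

T = 116 °C

Gap closes when ΔL₁ + ΔL₂ = 1.37 mm = 1.37×10⁻³ m
(α₁L₁ + α₂L₂)ΔT = g
α₁L₁ + α₂L₂ = 86×10⁻⁸×0.7170 + 1.2×10⁻⁵×1.025 = 1.291662×10⁻⁵ m/K
ΔT = 1.37×10⁻³ / 1.291662×10⁻⁵ = 106.06 K
T = 10.0 + 106.06 = 116.06 °C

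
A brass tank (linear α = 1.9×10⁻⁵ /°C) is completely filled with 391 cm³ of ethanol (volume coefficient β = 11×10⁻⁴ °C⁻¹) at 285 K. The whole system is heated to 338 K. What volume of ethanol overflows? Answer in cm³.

The tank also expands: β_container ≈ 3α = 5.7×10⁻⁵ /K
Net overflow = V₀(β_liq − 3α_cont)ΔT
β − 3α = 1.10×10⁻³ − 5.7×10⁻⁵ = 1.043×10⁻³ /K; ΔT = 53 K
ΔV = 391 × 1.043×10⁻³ × 53 = 21.6 cm³

21.6 cm³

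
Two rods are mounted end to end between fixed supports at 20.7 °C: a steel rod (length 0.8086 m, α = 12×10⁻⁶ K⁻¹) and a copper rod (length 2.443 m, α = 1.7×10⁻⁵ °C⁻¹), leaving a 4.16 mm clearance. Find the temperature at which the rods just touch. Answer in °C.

T = 102 °C

Gap closes when ΔL₁ + ΔL₂ = 4.16 mm = 4.16×10⁻³ m
(α₁L₁ + α₂L₂)ΔT = g
α₁L₁ + α₂L₂ = 12×10⁻⁶×0.8086 + 1.7×10⁻⁵×2.443 = 5.12342×10⁻⁵ m/K
ΔT = 4.16×10⁻³ / 5.12342×10⁻⁵ = 81.20 K
T = 20.7 + 81.20 = 101.90 °C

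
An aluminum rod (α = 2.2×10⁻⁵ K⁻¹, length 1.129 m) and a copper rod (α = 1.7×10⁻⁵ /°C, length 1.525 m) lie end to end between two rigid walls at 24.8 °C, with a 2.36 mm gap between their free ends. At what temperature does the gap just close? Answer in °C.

Gap closes when ΔL₁ + ΔL₂ = 2.36 mm = 2.36×10⁻³ m
(α₁L₁ + α₂L₂)ΔT = g
α₁L₁ + α₂L₂ = 2.2×10⁻⁵×1.129 + 1.7×10⁻⁵×1.525 = 5.0763×10⁻⁵ m/K
ΔT = 2.36×10⁻³ / 5.0763×10⁻⁵ = 46.491 K
T = 24.8 + 46.491 = 71.291 °C

T = 71.3 °C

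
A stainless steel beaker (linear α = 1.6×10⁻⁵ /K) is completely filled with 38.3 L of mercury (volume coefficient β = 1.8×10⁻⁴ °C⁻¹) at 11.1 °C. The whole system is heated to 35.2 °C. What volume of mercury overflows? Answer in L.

0.122 L

The beaker also expands: β_container ≈ 3α = 4.8×10⁻⁵ /K
Net overflow = V₀(β_liq − 3α_cont)ΔT
β − 3α = 1.80×10⁻⁴ − 4.8×10⁻⁵ = 1.32×10⁻⁴ /K; ΔT = 24.1 K
ΔV = 38.3 × 1.32×10⁻⁴ × 24.1 = 0.122 L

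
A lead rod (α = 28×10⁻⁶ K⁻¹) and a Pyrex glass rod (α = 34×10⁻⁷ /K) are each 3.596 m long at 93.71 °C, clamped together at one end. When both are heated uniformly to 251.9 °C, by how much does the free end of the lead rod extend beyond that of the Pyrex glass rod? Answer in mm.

14.0 mm

ΔT = 158.19 K
lead: ΔL = 28×10⁻⁶ × 3.596 m × 158.19 = 1.5928×10⁻² m = 15.928 mm
Pyrex glass: ΔL = 34×10⁻⁷ × 3.596 m × 158.19 = 1.9341×10⁻³ m = 1.9341 mm
difference = 15.928 − 1.9341 = 13.9939 mm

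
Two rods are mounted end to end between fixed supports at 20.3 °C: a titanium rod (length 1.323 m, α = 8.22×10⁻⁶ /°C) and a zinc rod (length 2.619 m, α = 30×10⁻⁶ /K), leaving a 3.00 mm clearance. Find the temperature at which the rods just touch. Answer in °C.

α₁L₁ = 1.087506×10⁻⁵ m/K, α₂L₂ = 7.857×10⁻⁵ m/K → total 8.944506×10⁻⁵ m/K
ΔT = g/(α₁L₁+α₂L₂) = 3.00×10⁻³ / 8.944506×10⁻⁵ = 33.540 K
T = 20.3 + 33.540 = 53.840 °C

T = 53.8 °C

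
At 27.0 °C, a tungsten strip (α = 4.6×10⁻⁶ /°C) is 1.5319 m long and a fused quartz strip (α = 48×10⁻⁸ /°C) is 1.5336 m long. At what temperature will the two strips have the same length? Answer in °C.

Equal length when α₁L₁ΔT − α₂L₂ΔT = L₂ − L₁ = 1.70×10⁻³ m
α₁L₁ = 7.04674×10⁻⁶, α₂L₂ = 7.36128×10⁻⁷ → Δ(αL) = 6.310612×10⁻⁶ m/K
ΔT = 1.70×10⁻³ / 6.310612×10⁻⁶ = 269.388 K, so T = 27.0 + 269.388 = 296.388 °C

T = 296.4 °C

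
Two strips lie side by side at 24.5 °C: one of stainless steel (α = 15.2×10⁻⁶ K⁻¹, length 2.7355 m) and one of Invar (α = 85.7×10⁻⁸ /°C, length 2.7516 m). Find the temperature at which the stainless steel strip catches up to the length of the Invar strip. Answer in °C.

Equal length when α₁L₁ΔT − α₂L₂ΔT = L₂ − L₁ = 1.61×10⁻² m
α₁L₁ = 4.15796×10⁻⁵, α₂L₂ = 2.3581212×10⁻⁶ → Δ(αL) = 3.92214788×10⁻⁵ m/K
ΔT = 1.61×10⁻² / 3.92214788×10⁻⁵ = 410.489 K, so T = 24.5 + 410.489 = 434.989 °C

T = 435.0 °C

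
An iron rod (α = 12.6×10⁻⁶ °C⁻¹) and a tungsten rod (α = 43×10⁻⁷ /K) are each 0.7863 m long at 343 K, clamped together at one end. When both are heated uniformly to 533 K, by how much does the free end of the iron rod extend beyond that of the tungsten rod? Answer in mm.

1.24 mm

ΔT = 190 K
iron: ΔL = 12.6×10⁻⁶ × 0.7863 m × 190 = 1.8824×10⁻³ m = 1.8824 mm
tungsten: ΔL = 43×10⁻⁷ × 0.7863 m × 190 = 6.4241×10⁻⁴ m = 0.64241 mm
difference = 1.8824 − 0.64241 = 1.23999 mm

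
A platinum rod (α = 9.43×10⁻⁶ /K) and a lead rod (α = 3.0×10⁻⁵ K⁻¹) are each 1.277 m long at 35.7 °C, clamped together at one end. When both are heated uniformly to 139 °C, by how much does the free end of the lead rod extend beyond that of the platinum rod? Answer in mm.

ΔT = 103.3 K
platinum: ΔL = 9.43×10⁻⁶ × 1.277 m × 103.3 = 1.2439×10⁻³ m = 1.2439 mm
lead: ΔL = 3.0×10⁻⁵ × 1.277 m × 103.3 = 3.9574×10⁻³ m = 3.9574 mm
difference = 3.9574 − 1.2439 = 2.7135 mm

2.71 mm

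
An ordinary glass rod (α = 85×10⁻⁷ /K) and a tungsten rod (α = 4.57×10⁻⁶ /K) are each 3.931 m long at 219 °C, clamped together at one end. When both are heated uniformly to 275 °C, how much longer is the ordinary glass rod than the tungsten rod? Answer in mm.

0.865 mm

ΔT = 56 K
ordinary glass: ΔL = 85×10⁻⁷ × 3.931 m × 56 = 1.8712×10⁻³ m = 1.8712 mm
tungsten: ΔL = 4.57×10⁻⁶ × 3.931 m × 56 = 1.0060×10⁻³ m = 1.0060 mm
difference = 1.8712 − 1.0060 = 0.8652 mm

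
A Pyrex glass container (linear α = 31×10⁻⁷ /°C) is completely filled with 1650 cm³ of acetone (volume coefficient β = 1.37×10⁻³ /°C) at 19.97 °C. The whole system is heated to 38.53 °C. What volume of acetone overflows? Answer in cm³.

41.7 cm³

The container also expands: β_container ≈ 3α = 9.3×10⁻⁶ /K
Net overflow = V₀(β_liq − 3α_cont)ΔT
β − 3α = 1.37×10⁻³ − 9.3×10⁻⁶ = 1.3607×10⁻³ /K; ΔT = 18.56 K
ΔV = 1650 × 1.3607×10⁻³ × 18.56 = 41.7 cm³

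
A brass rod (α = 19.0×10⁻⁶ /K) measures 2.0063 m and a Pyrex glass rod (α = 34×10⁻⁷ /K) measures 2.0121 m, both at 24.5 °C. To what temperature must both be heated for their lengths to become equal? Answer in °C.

T = 209.9 °C

Equal length when α₁L₁ΔT − α₂L₂ΔT = L₂ − L₁ = 5.80×10⁻³ m
α₁L₁ = 3.81197×10⁻⁵, α₂L₂ = 6.84114×10⁻⁶ → Δ(αL) = 3.127856×10⁻⁵ m/K
ΔT = 5.80×10⁻³ / 3.127856×10⁻⁵ = 185.431 K, so T = 24.5 + 185.431 = 209.931 °C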